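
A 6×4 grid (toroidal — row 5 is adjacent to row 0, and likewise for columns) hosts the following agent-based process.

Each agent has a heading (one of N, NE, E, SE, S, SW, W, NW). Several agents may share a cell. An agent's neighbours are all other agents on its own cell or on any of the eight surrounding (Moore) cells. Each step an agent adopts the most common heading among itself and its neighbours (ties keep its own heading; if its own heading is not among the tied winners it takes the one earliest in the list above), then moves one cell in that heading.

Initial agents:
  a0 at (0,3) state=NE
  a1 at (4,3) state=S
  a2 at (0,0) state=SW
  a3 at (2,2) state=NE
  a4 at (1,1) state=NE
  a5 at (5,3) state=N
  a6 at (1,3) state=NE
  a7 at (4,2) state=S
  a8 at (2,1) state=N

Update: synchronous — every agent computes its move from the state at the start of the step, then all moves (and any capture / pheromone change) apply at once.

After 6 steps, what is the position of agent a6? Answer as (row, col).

(1, 1)

t=1: a0@(5,0):NE a1@(5,3):S a2@(5,1):NE a3@(1,3):NE a4@(0,2):NE a5@(0,3):S a6@(0,0):NE a7@(5,2):S a8@(1,2):NE
t=2: a0@(4,1):NE a1@(0,3):S a2@(4,2):NE a3@(0,0):NE a4@(5,3):NE a5@(5,0):NE a6@(5,1):NE a7@(0,2):S a8@(0,3):NE
t=3: a0@(3,2):NE a1@(5,0):NE a2@(3,3):NE a3@(5,1):NE a4@(4,0):NE a5@(4,1):NE a6@(4,2):NE a7@(5,3):NE a8@(5,0):NE
t=4: a0@(2,3):NE a1@(4,1):NE a2@(2,0):NE a3@(4,2):NE a4@(3,1):NE a5@(3,2):NE a6@(3,3):NE a7@(4,0):NE a8@(4,1):NE
t=5: a0@(1,0):NE a1@(3,2):NE a2@(1,1):NE a3@(3,3):NE a4@(2,2):NE a5@(2,3):NE a6@(2,0):NE a7@(3,1):NE a8@(3,2):NE
t=6: a0@(0,1):NE a1@(2,3):NE a2@(0,2):NE a3@(2,0):NE a4@(1,3):NE a5@(1,0):NE a6@(1,1):NE a7@(2,2):NE a8@(2,3):NE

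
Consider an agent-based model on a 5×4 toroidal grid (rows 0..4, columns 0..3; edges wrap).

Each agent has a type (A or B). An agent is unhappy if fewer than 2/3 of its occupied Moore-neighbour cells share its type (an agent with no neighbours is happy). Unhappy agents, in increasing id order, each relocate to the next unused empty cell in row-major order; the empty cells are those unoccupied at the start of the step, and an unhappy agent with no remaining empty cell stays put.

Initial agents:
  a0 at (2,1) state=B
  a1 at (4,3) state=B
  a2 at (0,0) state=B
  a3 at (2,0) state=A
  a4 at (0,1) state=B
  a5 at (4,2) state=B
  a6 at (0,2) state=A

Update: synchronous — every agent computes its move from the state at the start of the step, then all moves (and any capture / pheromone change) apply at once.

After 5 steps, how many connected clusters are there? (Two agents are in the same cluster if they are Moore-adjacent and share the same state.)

t=1: a0@(0,3):B a1@(4,3):B a2@(0,0):B a3@(1,0):A a4@(0,1):B a5@(4,2):B a6@(1,1):A
t=2: a0@(0,3):B a1@(4,3):B a2@(0,2):B a3@(1,2):A a4@(1,3):B a5@(4,2):B a6@(2,0):A
t=3: a0@(0,3):B a1@(4,3):B a2@(0,2):B a3@(0,0):A a4@(0,1):B a5@(4,2):B a6@(1,0):A
t=4: a0@(1,1):B a1@(4,3):B a2@(0,2):B a3@(1,2):A a4@(1,3):B a5@(4,2):B a6@(2,0):A
t=5: a0@(0,0):B a1@(4,3):B a2@(0,2):B a3@(0,1):A a4@(0,3):B a5@(4,2):B a6@(1,0):A

2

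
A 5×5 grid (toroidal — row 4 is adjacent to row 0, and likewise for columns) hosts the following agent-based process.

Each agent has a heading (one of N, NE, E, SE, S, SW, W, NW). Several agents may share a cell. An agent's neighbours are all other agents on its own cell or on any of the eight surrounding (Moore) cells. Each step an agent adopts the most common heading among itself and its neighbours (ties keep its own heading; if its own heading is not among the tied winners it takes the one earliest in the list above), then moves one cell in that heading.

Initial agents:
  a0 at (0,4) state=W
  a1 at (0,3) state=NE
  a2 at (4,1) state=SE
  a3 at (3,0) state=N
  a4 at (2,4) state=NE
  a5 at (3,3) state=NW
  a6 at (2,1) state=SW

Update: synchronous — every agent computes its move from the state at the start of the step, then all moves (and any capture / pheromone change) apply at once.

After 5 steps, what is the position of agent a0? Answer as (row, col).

t=1: a0@(0,3):W a1@(4,4):NE a2@(0,2):SE a3@(2,0):N a4@(1,0):NE a5@(2,2):NW a6@(3,0):SW
t=2: a0@(0,2):W a1@(3,0):NE a2@(1,3):SE a3@(1,0):N a4@(0,1):NE a5@(1,1):NW a6@(4,4):SW
t=3: a0@(0,1):W a1@(2,1):NE a2@(2,4):SE a3@(0,0):N a4@(4,2):NE a5@(0,0):NW a6@(0,3):SW
t=4: a0@(0,0):W a1@(1,2):NE a2@(3,0):SE a3@(4,0):N a4@(3,3):NE a5@(4,4):NW a6@(1,2):SW
t=5: a0@(0,4):W a1@(0,3):NE a2@(4,1):SE a3@(3,0):N a4@(2,4):NE a5@(3,3):NW a6@(2,1):SW

(0, 4)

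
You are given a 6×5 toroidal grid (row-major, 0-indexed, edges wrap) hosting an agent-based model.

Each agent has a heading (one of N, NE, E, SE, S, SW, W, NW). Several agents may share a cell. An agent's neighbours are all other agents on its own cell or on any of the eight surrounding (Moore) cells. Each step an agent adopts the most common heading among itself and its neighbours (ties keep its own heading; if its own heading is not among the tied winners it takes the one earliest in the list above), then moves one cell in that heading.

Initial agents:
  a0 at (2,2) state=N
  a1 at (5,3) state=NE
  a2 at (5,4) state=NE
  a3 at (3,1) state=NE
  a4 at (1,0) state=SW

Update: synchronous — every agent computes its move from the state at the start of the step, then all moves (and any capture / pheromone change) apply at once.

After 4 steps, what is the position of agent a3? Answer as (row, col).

t=1: a0@(1,2):N a1@(4,4):NE a2@(4,0):NE a3@(2,2):NE a4@(2,4):SW
t=2: a0@(0,2):N a1@(3,0):NE a2@(3,1):NE a3@(1,3):NE a4@(3,3):SW
t=3: a0@(5,2):N a1@(2,1):NE a2@(2,2):NE a3@(0,4):NE a4@(4,2):SW
t=4: a0@(4,2):N a1@(1,2):NE a2@(1,3):NE a3@(5,0):NE a4@(5,1):SW

(5, 0)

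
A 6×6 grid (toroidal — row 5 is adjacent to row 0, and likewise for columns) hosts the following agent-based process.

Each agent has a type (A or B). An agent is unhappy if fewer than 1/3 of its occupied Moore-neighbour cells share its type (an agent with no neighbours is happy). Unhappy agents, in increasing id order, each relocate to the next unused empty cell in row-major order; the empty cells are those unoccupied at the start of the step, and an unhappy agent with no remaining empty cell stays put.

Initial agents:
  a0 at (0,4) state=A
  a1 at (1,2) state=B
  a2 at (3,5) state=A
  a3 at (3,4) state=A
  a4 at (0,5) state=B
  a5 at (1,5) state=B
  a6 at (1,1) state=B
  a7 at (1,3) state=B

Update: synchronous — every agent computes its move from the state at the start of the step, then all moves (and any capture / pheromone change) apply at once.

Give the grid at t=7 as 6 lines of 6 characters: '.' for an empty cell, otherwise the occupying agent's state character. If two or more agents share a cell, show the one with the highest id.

A....B
.BBB.B
......
....AA
......
......

t=1: a0@(0,0):A a1@(1,2):B a2@(3,5):A a3@(3,4):A a4@(0,5):B a5@(1,5):B a6@(1,1):B a7@(1,3):B
t=2: a0@(0,1):A a1@(1,2):B a2@(3,5):A a3@(3,4):A a4@(0,5):B a5@(1,5):B a6@(1,1):B a7@(1,3):B
t=3: a0@(0,0):A a1@(1,2):B a2@(3,5):A a3@(3,4):A a4@(0,5):B a5@(1,5):B a6@(1,1):B a7@(1,3):B
t=4: a0@(0,1):A a1@(1,2):B a2@(3,5):A a3@(3,4):A a4@(0,5):B a5@(1,5):B a6@(1,1):B a7@(1,3):B
t=5: a0@(0,0):A a1@(1,2):B a2@(3,5):A a3@(3,4):A a4@(0,5):B a5@(1,5):B a6@(1,1):B a7@(1,3):B
t=6: a0@(0,1):A a1@(1,2):B a2@(3,5):A a3@(3,4):A a4@(0,5):B a5@(1,5):B a6@(1,1):B a7@(1,3):B
t=7: a0@(0,0):A a1@(1,2):B a2@(3,5):A a3@(3,4):A a4@(0,5):B a5@(1,5):B a6@(1,1):B a7@(1,3):B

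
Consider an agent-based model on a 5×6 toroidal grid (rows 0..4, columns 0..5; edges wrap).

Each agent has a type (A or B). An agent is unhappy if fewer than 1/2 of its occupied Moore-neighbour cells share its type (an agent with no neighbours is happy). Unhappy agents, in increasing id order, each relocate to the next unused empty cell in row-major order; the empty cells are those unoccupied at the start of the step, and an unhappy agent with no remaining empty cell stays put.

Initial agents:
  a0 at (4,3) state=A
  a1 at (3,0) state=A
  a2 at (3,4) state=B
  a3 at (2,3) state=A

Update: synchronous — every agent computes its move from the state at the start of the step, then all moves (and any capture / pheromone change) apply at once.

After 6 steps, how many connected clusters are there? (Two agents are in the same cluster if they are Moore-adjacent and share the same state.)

t=1: a0@(0,0):A a1@(3,0):A a2@(0,1):B a3@(0,2):A
t=2: a0@(0,3):A a1@(3,0):A a2@(0,4):B a3@(0,5):A
t=3: a0@(0,0):A a1@(3,0):A a2@(0,1):B a3@(0,2):A
t=4: a0@(0,3):A a1@(3,0):A a2@(0,4):B a3@(0,5):A
t=5: a0@(0,0):A a1@(3,0):A a2@(0,1):B a3@(0,2):A
t=6: a0@(0,3):A a1@(3,0):A a2@(0,4):B a3@(0,5):A

4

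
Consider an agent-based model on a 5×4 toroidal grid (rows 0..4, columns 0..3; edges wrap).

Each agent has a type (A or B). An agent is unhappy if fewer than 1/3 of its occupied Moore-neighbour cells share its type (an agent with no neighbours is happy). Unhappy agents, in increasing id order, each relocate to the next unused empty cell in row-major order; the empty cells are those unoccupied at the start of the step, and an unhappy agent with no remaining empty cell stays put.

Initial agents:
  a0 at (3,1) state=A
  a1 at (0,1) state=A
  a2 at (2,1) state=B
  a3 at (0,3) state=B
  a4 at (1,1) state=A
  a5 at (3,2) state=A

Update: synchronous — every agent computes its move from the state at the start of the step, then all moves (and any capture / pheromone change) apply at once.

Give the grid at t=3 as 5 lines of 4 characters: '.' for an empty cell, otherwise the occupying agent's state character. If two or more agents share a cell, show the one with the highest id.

t=1: a0@(3,1):A a1@(0,1):A a2@(0,0):B a3@(0,3):B a4@(1,1):A a5@(3,2):A
t=2: (unchanged — steady state)

BA.B
.A..
....
.AA.
....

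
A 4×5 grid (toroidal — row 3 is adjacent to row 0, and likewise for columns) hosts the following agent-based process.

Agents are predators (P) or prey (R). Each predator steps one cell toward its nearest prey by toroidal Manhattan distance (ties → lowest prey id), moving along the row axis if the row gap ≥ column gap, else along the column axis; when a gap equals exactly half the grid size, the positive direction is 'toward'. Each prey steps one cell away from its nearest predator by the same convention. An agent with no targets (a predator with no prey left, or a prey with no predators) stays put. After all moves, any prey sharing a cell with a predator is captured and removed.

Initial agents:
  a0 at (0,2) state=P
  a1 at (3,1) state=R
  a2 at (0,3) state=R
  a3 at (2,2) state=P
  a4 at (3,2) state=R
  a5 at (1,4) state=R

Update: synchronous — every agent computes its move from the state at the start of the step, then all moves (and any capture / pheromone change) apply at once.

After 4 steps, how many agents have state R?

t=1: a0@(0,3):P a1@(2,1):R a2@(0,4):R a3@(3,2):P a4@(2,2):R a5@(1,0):R
t=2: a0@(0,4):P a1@(1,1):R a2@(0,0):R a3@(2,2):P a4@(1,2):R a5@(1,1):R
t=3: a0@(0,0):P a1@(0,1):R a2@(0,1):R a3@(1,2):P a4@(0,2):R a5@(0,1):R
t=4: a0@(0,1):P a3@(0,2):P a4@(3,2):R

1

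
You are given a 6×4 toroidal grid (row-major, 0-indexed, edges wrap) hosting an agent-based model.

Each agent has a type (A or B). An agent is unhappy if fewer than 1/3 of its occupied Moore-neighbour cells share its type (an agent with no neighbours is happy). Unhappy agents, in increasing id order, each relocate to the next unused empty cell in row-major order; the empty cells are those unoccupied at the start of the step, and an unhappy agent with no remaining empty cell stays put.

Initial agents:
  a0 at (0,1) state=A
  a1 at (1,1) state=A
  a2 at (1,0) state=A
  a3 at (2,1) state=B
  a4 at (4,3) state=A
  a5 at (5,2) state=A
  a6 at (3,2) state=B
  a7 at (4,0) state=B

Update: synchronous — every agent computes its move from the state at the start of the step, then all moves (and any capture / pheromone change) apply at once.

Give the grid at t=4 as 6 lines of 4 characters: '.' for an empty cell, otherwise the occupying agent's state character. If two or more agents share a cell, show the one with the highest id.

.AB.
AA..
.B..
..B.
...A
..A.

t=1: a0@(0,1):A a1@(1,1):A a2@(1,0):A a3@(2,1):B a4@(4,3):A a5@(5,2):A a6@(3,2):B a7@(0,0):B
t=2: a0@(0,1):A a1@(1,1):A a2@(1,0):A a3@(2,1):B a4@(4,3):A a5@(5,2):A a6@(3,2):B a7@(0,2):B
t=3: a0@(0,1):A a1@(1,1):A a2@(1,0):A a3@(2,1):B a4@(4,3):A a5@(5,2):A a6@(3,2):B a7@(0,0):B
t=4: a0@(0,1):A a1@(1,1):A a2@(1,0):A a3@(2,1):B a4@(4,3):A a5@(5,2):A a6@(3,2):B a7@(0,2):B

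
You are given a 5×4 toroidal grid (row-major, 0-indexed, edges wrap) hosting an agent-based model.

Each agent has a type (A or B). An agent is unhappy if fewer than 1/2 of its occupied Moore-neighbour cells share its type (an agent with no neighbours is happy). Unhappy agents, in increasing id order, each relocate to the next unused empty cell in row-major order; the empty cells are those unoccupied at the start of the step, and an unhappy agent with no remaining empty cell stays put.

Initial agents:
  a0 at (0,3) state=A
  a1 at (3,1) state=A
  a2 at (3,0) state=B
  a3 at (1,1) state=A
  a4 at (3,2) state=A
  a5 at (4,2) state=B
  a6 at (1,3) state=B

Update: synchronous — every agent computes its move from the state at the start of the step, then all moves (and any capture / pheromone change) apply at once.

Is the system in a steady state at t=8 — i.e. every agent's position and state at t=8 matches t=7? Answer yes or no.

yes

t=1: a0@(0,0):A a1@(0,1):A a2@(0,2):B a3@(1,1):A a4@(3,2):A a5@(1,0):B a6@(1,2):B
t=2: a0@(0,0):A a1@(0,3):A a2@(1,3):B a3@(2,0):A a4@(3,2):A a5@(2,1):B a6@(2,2):B
t=3: a0@(0,0):A a1@(0,3):A a2@(0,1):B a3@(0,2):A a4@(1,0):A a5@(1,1):B a6@(2,2):B
t=4: a0@(0,0):A a1@(0,3):A a2@(1,2):B a3@(1,3):A a4@(1,0):A a5@(2,0):B a6@(2,2):B
t=5: a0@(0,0):A a1@(0,3):A a2@(0,1):B a3@(1,3):A a4@(1,0):A a5@(0,2):B a6@(2,2):B
t=6: a0@(0,0):A a1@(0,3):A a2@(1,1):B a3@(1,3):A a4@(1,0):A a5@(1,2):B a6@(2,0):B
t=7: a0@(0,0):A a1@(0,3):A a2@(1,1):B a3@(1,3):A a4@(1,0):A a5@(0,1):B a6@(0,2):B
t=8: (unchanged — steady state)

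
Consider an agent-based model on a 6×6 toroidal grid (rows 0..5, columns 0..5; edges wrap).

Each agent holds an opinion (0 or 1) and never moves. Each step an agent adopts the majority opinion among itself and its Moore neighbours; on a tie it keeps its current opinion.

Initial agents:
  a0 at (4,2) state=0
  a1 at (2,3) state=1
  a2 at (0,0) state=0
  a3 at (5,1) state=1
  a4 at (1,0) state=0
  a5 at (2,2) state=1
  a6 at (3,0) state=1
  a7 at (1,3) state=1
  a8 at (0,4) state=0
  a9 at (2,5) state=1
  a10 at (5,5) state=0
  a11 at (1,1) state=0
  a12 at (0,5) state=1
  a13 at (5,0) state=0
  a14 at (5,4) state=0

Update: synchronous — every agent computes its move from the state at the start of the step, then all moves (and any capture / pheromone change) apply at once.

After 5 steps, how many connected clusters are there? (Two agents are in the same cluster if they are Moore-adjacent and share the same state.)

3

t=1: a0@(4,2):0 a1@(2,3):1 a2@(0,0):0 a3@(5,1):0 a4@(1,0):0 a5@(2,2):1 a6@(3,0):1 a7@(1,3):1 a8@(0,4):0 a9@(2,5):1 a10@(5,5):0 a11@(1,1):0 a12@(0,5):0 a13@(5,0):0 a14@(5,4):0
t=2: (unchanged — steady state)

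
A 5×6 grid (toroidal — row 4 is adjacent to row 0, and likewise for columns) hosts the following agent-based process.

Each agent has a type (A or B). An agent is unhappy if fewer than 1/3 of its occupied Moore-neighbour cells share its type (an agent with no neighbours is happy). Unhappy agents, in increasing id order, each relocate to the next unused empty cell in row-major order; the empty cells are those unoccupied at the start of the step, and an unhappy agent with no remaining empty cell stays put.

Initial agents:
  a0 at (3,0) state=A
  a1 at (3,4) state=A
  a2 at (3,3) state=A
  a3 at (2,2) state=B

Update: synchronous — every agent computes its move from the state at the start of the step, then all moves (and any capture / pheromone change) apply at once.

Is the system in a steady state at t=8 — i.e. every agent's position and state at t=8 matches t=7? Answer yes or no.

yes

t=1: a0@(3,0):A a1@(3,4):A a2@(3,3):A a3@(0,0):B
t=2: (unchanged — steady state)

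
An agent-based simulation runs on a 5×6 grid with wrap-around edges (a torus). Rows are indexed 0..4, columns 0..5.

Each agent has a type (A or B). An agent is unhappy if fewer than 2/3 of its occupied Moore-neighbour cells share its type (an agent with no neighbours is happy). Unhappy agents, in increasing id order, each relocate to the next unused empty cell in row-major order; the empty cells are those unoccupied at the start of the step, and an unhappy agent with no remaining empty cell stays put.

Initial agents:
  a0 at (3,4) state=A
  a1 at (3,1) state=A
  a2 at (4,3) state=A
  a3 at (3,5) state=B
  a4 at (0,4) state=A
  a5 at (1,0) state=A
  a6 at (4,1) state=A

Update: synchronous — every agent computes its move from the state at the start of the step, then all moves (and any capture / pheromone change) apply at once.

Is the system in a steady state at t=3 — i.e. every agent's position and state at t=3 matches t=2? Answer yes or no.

no

t=1: a0@(0,0):A a1@(3,1):A a2@(4,3):A a3@(0,1):B a4@(0,4):A a5@(1,0):A a6@(4,1):A
t=2: a0@(0,0):A a1@(3,1):A a2@(4,3):A a3@(0,2):B a4@(0,4):A a5@(0,3):A a6@(4,1):A
t=3: a0@(0,0):A a1@(3,1):A a2@(4,3):A a3@(0,1):B a4@(0,4):A a5@(0,3):A a6@(4,1):A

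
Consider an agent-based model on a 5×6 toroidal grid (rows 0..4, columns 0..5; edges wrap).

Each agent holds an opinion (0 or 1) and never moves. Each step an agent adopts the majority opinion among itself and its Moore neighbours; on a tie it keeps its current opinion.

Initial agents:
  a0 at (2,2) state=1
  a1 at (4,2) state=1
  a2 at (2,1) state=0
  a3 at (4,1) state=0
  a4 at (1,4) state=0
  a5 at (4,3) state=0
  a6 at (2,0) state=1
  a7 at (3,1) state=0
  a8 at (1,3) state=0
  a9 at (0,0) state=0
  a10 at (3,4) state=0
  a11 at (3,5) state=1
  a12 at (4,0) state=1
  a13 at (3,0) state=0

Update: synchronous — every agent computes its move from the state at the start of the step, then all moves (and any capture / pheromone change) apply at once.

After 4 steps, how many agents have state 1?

0

t=1: a0@(2,2):0 a1@(4,2):0 a2@(2,1):0 a3@(4,1):0 a4@(1,4):0 a5@(4,3):0 a6@(2,0):0 a7@(3,1):0 a8@(1,3):0 a9@(0,0):0 a10@(3,4):0 a11@(3,5):1 a12@(4,0):0 a13@(3,0):0
t=2: a0@(2,2):0 a1@(4,2):0 a2@(2,1):0 a3@(4,1):0 a4@(1,4):0 a5@(4,3):0 a6@(2,0):0 a7@(3,1):0 a8@(1,3):0 a9@(0,0):0 a10@(3,4):0 a11@(3,5):0 a12@(4,0):0 a13@(3,0):0
t=3: (unchanged — steady state)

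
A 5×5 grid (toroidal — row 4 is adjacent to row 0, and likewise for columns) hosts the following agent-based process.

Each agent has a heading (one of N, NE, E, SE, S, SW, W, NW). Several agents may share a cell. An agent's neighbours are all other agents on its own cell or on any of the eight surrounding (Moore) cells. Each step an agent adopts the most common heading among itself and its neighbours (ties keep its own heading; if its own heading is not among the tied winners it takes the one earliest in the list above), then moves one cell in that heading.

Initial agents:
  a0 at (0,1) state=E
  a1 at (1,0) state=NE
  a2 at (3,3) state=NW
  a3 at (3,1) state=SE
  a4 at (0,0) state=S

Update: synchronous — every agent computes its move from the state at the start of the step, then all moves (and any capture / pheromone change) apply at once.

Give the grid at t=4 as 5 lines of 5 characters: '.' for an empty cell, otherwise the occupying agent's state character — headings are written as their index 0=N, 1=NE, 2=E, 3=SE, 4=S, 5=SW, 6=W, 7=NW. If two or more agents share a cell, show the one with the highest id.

t=1: a0@(0,2):E a1@(0,1):NE a2@(2,2):NW a3@(4,2):SE a4@(1,0):S
t=2: a0@(0,3):E a1@(4,2):NE a2@(1,1):NW a3@(0,3):SE a4@(2,0):S
t=3: a0@(0,4):E a1@(3,3):NE a2@(0,0):NW a3@(1,4):SE a4@(3,0):S
t=4: a0@(0,0):E a1@(2,4):NE a2@(4,4):NW a3@(2,0):SE a4@(4,0):S

2....
.....
3...1
.....
4...7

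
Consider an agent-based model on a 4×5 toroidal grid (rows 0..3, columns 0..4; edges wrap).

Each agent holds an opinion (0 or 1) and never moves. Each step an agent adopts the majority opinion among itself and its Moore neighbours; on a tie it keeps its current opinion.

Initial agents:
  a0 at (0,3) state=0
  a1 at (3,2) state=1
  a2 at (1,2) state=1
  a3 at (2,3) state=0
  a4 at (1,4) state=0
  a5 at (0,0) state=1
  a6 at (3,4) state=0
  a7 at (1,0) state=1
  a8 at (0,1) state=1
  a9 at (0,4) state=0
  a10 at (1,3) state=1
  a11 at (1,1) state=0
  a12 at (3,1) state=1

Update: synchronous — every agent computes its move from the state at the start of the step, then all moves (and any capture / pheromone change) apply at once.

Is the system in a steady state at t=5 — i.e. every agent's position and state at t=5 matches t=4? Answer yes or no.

t=1: a0@(0,3):0 a1@(3,2):1 a2@(1,2):1 a3@(2,3):0 a4@(1,4):0 a5@(0,0):1 a6@(3,4):0 a7@(1,0):1 a8@(0,1):1 a9@(0,4):0 a10@(1,3):0 a11@(1,1):1 a12@(3,1):1
t=2: (unchanged — steady state)

yes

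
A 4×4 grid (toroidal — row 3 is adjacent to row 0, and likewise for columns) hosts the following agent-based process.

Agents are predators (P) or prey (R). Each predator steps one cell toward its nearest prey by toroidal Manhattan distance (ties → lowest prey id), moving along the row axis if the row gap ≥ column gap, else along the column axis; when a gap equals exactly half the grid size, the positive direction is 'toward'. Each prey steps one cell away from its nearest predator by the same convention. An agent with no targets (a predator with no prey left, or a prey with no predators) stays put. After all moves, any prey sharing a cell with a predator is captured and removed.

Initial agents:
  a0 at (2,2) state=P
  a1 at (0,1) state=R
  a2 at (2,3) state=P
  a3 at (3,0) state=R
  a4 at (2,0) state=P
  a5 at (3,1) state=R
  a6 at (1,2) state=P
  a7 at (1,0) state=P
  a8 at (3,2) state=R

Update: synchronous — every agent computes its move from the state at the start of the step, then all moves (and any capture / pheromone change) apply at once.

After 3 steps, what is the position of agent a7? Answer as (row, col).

(0, 0)

t=1: a0@(3,2):P a1@(3,1):R a2@(3,3):P a4@(3,0):P a5@(0,1):R a6@(0,2):P a7@(0,0):P
t=2: a0@(3,1):P a2@(3,0):P a4@(3,1):P a5@(0,0):R a6@(0,1):P a7@(0,1):P
t=3: a0@(0,1):P a2@(0,0):P a4@(0,1):P a5@(1,0):R a6@(0,0):P a7@(0,0):P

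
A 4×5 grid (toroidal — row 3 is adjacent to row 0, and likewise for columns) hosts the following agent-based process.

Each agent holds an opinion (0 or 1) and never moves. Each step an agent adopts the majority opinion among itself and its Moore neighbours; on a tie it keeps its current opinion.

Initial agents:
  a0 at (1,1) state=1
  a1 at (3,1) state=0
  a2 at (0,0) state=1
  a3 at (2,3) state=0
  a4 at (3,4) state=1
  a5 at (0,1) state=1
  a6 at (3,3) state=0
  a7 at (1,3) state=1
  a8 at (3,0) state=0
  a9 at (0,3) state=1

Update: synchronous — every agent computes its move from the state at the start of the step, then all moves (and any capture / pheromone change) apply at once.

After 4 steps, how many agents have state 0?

2

t=1: a0@(1,1):1 a1@(3,1):0 a2@(0,0):1 a3@(2,3):0 a4@(3,4):1 a5@(0,1):1 a6@(3,3):0 a7@(1,3):1 a8@(3,0):1 a9@(0,3):1
t=2: a0@(1,1):1 a1@(3,1):1 a2@(0,0):1 a3@(2,3):0 a4@(3,4):1 a5@(0,1):1 a6@(3,3):0 a7@(1,3):1 a8@(3,0):1 a9@(0,3):1
t=3: (unchanged — steady state)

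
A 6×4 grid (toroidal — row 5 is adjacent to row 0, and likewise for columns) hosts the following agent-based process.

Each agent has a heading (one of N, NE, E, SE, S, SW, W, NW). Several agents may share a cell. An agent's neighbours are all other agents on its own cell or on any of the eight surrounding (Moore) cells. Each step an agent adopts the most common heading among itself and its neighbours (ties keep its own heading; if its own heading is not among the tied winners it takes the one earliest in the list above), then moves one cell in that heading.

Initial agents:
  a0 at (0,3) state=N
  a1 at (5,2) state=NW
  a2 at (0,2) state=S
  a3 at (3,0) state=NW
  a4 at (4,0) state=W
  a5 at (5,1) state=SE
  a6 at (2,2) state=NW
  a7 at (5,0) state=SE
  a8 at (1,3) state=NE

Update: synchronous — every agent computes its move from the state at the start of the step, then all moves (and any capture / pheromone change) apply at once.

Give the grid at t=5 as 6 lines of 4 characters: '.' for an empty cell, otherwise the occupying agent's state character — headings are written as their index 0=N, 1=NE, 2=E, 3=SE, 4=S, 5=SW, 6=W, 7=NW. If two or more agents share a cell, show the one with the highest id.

t=1: a0@(5,3):N a1@(4,1):NW a2@(1,2):S a3@(2,3):NW a4@(5,1):SE a5@(0,2):SE a6@(1,1):NW a7@(0,1):SE a8@(0,0):NE
t=2: a0@(4,3):N a1@(3,0):NW a2@(2,3):SE a3@(1,2):NW a4@(0,2):SE a5@(1,3):SE a6@(2,2):SE a7@(1,2):SE a8@(1,1):SE
t=3: a0@(3,3):N a1@(2,3):NW a2@(3,0):SE a3@(2,3):SE a4@(1,3):SE a5@(2,0):SE a6@(3,3):SE a7@(2,3):SE a8@(2,2):SE
t=4: a0@(4,0):SE a1@(3,0):SE a2@(4,1):SE a3@(3,0):SE a4@(2,0):SE a5@(3,1):SE a6@(4,0):SE a7@(3,0):SE a8@(3,3):SE
t=5: a0@(5,1):SE a1@(4,1):SE a2@(5,2):SE a3@(4,1):SE a4@(3,1):SE a5@(4,2):SE a6@(5,1):SE a7@(4,1):SE a8@(4,0):SE

....
....
....
.3..
333.
.33.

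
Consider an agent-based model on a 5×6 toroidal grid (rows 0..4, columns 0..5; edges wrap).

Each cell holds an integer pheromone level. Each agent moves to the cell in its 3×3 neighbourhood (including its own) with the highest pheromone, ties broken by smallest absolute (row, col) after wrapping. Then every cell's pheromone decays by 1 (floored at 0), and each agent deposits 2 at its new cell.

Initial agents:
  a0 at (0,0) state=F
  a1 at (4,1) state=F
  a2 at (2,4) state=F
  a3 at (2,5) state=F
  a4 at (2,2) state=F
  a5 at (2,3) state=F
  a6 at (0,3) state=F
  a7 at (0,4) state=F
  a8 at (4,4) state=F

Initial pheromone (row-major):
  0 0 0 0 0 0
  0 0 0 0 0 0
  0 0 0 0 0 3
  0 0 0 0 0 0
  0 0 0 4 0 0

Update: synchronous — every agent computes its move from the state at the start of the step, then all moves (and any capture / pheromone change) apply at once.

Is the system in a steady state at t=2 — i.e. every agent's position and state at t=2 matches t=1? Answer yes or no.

t=1: a0@(0,0) a1@(0,0) a2@(2,5) a3@(2,5) a4@(1,1) a5@(1,2) a6@(4,3) a7@(4,3) a8@(4,3) | pheromone: 4 0 0 0 0 0 / 0 2 2 0 0 0 / 0 0 0 0 0 6 / 0 0 0 0 0 0 / 0 0 0 9 0 0
t=2: a0@(0,0) a1@(0,0) a2@(2,5) a3@(2,5) a4@(0,0) a5@(1,1) a6@(4,3) a7@(4,3) a8@(4,3) | pheromone: 9 0 0 0 0 0 / 0 3 1 0 0 0 / 0 0 0 0 0 9 / 0 0 0 0 0 0 / 0 0 0 14 0 0

no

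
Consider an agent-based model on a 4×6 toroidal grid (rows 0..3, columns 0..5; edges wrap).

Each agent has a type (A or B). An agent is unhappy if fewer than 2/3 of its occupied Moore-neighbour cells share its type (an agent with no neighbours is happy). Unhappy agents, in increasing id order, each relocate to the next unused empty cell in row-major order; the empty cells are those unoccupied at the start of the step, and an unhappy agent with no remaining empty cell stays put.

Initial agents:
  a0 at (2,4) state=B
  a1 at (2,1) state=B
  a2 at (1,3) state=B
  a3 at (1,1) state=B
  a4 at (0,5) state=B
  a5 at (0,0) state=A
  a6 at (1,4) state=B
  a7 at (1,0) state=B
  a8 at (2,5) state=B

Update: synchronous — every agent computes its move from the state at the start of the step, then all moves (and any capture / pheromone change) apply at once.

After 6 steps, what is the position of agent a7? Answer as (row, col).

t=1: a0@(2,4):B a1@(2,1):B a2@(1,3):B a3@(1,1):B a4@(0,5):B a5@(0,1):A a6@(1,4):B a7@(1,0):B a8@(2,5):B
t=2: a0@(2,4):B a1@(2,1):B a2@(1,3):B a3@(1,1):B a4@(0,5):B a5@(0,0):A a6@(1,4):B a7@(1,0):B a8@(2,5):B
t=3: a0@(2,4):B a1@(2,1):B a2@(1,3):B a3@(1,1):B a4@(0,5):B a5@(0,1):A a6@(1,4):B a7@(1,0):B a8@(2,5):B
t=4: a0@(2,4):B a1@(2,1):B a2@(1,3):B a3@(1,1):B a4@(0,5):B a5@(0,0):A a6@(1,4):B a7@(1,0):B a8@(2,5):B
t=5: a0@(2,4):B a1@(2,1):B a2@(1,3):B a3@(1,1):B a4@(0,5):B a5@(0,1):A a6@(1,4):B a7@(1,0):B a8@(2,5):B
t=6: a0@(2,4):B a1@(2,1):B a2@(1,3):B a3@(1,1):B a4@(0,5):B a5@(0,0):A a6@(1,4):B a7@(1,0):B a8@(2,5):B

(1, 0)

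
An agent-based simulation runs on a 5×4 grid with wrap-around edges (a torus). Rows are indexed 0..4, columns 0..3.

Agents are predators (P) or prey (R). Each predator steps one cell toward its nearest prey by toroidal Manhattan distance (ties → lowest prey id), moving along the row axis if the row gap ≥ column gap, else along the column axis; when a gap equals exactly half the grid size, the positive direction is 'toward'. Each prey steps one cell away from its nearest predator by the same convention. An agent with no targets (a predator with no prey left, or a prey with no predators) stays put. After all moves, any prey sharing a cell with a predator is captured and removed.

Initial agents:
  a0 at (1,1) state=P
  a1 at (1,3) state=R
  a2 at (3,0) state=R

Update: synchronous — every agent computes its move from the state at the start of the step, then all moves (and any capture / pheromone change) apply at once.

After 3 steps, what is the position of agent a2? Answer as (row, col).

(2, 0)

t=1: a0@(1,2):P a2@(4,0):R
t=2: a0@(0,2):P a2@(3,0):R
t=3: a0@(4,2):P a2@(2,0):R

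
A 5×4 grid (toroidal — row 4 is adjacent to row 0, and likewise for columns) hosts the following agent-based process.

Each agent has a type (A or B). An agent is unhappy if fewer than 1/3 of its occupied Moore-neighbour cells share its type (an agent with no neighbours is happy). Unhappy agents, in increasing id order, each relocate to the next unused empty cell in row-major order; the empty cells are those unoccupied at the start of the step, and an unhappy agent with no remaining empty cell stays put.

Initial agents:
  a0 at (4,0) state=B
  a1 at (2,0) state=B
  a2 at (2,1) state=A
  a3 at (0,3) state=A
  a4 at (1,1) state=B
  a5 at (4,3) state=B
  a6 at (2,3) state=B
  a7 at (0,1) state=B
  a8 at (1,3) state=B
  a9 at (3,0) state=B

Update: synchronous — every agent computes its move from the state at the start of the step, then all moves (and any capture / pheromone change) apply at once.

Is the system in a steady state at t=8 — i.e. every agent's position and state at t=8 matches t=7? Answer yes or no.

t=1: a0@(4,0):B a1@(2,0):B a2@(0,0):A a3@(0,2):A a4@(1,1):B a5@(4,3):B a6@(2,3):B a7@(0,1):B a8@(1,3):B a9@(3,0):B
t=2: a0@(4,0):B a1@(2,0):B a2@(0,3):A a3@(1,0):A a4@(1,1):B a5@(4,3):B a6@(2,3):B a7@(0,1):B a8@(1,3):B a9@(3,0):B
t=3: a0@(4,0):B a1@(2,0):B a2@(0,0):A a3@(0,2):A a4@(1,1):B a5@(4,3):B a6@(2,3):B a7@(0,1):B a8@(1,3):B a9@(3,0):B
t=4: a0@(4,0):B a1@(2,0):B a2@(0,3):A a3@(1,0):A a4@(1,1):B a5@(4,3):B a6@(2,3):B a7@(0,1):B a8@(1,3):B a9@(3,0):B
t=5: a0@(4,0):B a1@(2,0):B a2@(0,0):A a3@(0,2):A a4@(1,1):B a5@(4,3):B a6@(2,3):B a7@(0,1):B a8@(1,3):B a9@(3,0):B
t=6: a0@(4,0):B a1@(2,0):B a2@(0,3):A a3@(1,0):A a4@(1,1):B a5@(4,3):B a6@(2,3):B a7@(0,1):B a8@(1,3):B a9@(3,0):B
t=7: a0@(4,0):B a1@(2,0):B a2@(0,0):A a3@(0,2):A a4@(1,1):B a5@(4,3):B a6@(2,3):B a7@(0,1):B a8@(1,3):B a9@(3,0):B
t=8: a0@(4,0):B a1@(2,0):B a2@(0,3):A a3@(1,0):A a4@(1,1):B a5@(4,3):B a6@(2,3):B a7@(0,1):B a8@(1,3):B a9@(3,0):B

no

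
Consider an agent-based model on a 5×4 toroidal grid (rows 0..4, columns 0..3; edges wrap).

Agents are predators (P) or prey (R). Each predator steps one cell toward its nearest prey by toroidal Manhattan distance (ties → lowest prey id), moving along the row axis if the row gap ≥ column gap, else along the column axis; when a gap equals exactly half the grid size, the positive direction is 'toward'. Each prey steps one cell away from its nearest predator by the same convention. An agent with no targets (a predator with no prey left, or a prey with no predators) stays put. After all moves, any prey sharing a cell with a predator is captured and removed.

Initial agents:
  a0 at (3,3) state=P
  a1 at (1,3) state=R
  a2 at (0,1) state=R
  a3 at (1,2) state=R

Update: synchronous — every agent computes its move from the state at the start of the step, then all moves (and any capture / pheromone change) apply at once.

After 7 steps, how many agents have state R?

3

t=1: a0@(2,3):P a1@(0,3):R a2@(1,1):R a3@(0,2):R
t=2: a0@(1,3):P a1@(4,3):R a2@(1,0):R a3@(4,2):R
t=3: a0@(1,0):P a1@(3,3):R a2@(1,1):R a3@(3,2):R
t=4: a0@(1,1):P a1@(4,3):R a2@(1,2):R a3@(4,2):R
t=5: a0@(1,2):P a1@(3,3):R a2@(1,3):R a3@(3,2):R
t=6: a0@(1,3):P a1@(4,3):R a2@(1,0):R a3@(4,2):R
t=7: a0@(1,0):P a1@(3,3):R a2@(1,1):R a3@(3,2):R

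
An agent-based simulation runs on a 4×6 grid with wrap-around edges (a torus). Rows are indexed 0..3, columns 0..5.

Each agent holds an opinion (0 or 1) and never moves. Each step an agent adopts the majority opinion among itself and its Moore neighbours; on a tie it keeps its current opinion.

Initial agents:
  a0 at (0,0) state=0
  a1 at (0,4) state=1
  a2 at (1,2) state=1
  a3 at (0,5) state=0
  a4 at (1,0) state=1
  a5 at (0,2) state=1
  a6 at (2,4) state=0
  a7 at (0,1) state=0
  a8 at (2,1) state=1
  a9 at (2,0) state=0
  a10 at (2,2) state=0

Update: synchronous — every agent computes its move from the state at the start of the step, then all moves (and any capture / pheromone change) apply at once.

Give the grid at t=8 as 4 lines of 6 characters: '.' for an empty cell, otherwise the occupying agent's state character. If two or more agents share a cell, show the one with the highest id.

t=1: a0@(0,0):0 a1@(0,4):1 a2@(1,2):1 a3@(0,5):0 a4@(1,0):0 a5@(0,2):1 a6@(2,4):0 a7@(0,1):1 a8@(2,1):1 a9@(2,0):1 a10@(2,2):1
t=2: (unchanged — steady state)

011.10
0.1...
111.0.
......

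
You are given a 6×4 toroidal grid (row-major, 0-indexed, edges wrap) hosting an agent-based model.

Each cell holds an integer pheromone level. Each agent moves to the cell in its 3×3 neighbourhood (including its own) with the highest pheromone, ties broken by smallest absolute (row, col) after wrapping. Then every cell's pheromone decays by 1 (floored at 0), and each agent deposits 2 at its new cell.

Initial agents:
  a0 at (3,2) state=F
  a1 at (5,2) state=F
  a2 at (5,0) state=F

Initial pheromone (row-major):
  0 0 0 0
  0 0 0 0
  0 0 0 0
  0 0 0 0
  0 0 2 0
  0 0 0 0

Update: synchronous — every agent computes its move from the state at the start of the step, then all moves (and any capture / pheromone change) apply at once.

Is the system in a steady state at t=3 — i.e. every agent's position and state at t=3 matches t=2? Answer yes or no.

yes

t=1: a0@(4,2) a1@(4,2) a2@(0,0) | pheromone: 2 0 0 0 / 0 0 0 0 / 0 0 0 0 / 0 0 0 0 / 0 0 5 0 / 0 0 0 0
t=2: a0@(4,2) a1@(4,2) a2@(0,0) | pheromone: 3 0 0 0 / 0 0 0 0 / 0 0 0 0 / 0 0 0 0 / 0 0 8 0 / 0 0 0 0
t=3: a0@(4,2) a1@(4,2) a2@(0,0) | pheromone: 4 0 0 0 / 0 0 0 0 / 0 0 0 0 / 0 0 0 0 / 0 0 11 0 / 0 0 0 0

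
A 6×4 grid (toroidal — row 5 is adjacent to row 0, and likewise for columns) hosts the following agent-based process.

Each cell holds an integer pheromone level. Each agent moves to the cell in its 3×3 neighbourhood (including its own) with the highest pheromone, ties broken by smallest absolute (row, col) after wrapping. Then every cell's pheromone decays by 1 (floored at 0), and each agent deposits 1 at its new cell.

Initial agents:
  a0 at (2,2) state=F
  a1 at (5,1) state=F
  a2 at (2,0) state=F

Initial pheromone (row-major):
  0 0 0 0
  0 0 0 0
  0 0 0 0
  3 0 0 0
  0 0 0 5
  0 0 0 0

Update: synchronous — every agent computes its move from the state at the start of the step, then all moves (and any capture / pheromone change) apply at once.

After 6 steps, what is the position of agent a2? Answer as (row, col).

t=1: a0@(1,1) a1@(0,0) a2@(3,0) | pheromone: 1 0 0 0 / 0 1 0 0 / 0 0 0 0 / 3 0 0 0 / 0 0 0 4 / 0 0 0 0
t=2: a0@(0,0) a1@(0,0) a2@(4,3) | pheromone: 2 0 0 0 / 0 0 0 0 / 0 0 0 0 / 2 0 0 0 / 0 0 0 4 / 0 0 0 0
t=3: a0@(0,0) a1@(0,0) a2@(4,3) | pheromone: 3 0 0 0 / 0 0 0 0 / 0 0 0 0 / 1 0 0 0 / 0 0 0 4 / 0 0 0 0
t=4: a0@(0,0) a1@(0,0) a2@(4,3) | pheromone: 4 0 0 0 / 0 0 0 0 / 0 0 0 0 / 0 0 0 0 / 0 0 0 4 / 0 0 0 0
t=5: a0@(0,0) a1@(0,0) a2@(4,3) | pheromone: 5 0 0 0 / 0 0 0 0 / 0 0 0 0 / 0 0 0 0 / 0 0 0 4 / 0 0 0 0
t=6: a0@(0,0) a1@(0,0) a2@(4,3) | pheromone: 6 0 0 0 / 0 0 0 0 / 0 0 0 0 / 0 0 0 0 / 0 0 0 4 / 0 0 0 0

(4, 3)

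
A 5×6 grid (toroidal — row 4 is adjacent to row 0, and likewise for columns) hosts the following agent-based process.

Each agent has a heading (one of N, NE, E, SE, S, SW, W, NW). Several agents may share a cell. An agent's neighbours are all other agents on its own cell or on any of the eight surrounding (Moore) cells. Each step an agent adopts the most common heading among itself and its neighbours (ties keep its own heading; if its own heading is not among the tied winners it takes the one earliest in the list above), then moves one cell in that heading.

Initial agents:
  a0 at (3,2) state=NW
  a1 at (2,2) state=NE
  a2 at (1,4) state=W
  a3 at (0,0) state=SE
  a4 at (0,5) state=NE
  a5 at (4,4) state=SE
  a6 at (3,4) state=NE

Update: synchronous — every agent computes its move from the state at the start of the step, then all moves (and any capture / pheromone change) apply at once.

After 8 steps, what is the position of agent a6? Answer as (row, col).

t=1: a0@(2,1):NW a1@(1,3):NE a2@(1,3):W a3@(1,1):SE a4@(1,0):SE a5@(3,5):NE a6@(2,5):NE
t=2: a0@(3,2):SE a1@(0,4):NE a2@(1,2):W a3@(2,2):SE a4@(2,1):SE a5@(2,0):NE a6@(1,0):NE
t=3: a0@(4,3):SE a1@(4,5):NE a2@(2,3):SE a3@(3,3):SE a4@(3,2):SE a5@(1,1):NE a6@(0,1):NE
t=4: a0@(0,4):SE a1@(3,0):NE a2@(3,4):SE a3@(4,4):SE a4@(4,3):SE a5@(0,2):NE a6@(4,2):NE
t=5: a0@(1,5):SE a1@(2,1):NE a2@(4,5):SE a3@(0,5):SE a4@(0,4):SE a5@(4,3):NE a6@(3,3):NE
t=6: a0@(2,0):SE a1@(1,2):NE a2@(0,0):SE a3@(1,0):SE a4@(1,5):SE a5@(3,4):NE a6@(2,4):NE
t=7: a0@(3,1):SE a1@(0,3):NE a2@(1,1):SE a3@(2,1):SE a4@(2,0):SE a5@(2,5):NE a6@(1,5):NE
t=8: a0@(4,2):SE a1@(4,4):NE a2@(2,2):SE a3@(3,2):SE a4@(3,1):SE a5@(1,0):NE a6@(0,0):NE

(0, 0)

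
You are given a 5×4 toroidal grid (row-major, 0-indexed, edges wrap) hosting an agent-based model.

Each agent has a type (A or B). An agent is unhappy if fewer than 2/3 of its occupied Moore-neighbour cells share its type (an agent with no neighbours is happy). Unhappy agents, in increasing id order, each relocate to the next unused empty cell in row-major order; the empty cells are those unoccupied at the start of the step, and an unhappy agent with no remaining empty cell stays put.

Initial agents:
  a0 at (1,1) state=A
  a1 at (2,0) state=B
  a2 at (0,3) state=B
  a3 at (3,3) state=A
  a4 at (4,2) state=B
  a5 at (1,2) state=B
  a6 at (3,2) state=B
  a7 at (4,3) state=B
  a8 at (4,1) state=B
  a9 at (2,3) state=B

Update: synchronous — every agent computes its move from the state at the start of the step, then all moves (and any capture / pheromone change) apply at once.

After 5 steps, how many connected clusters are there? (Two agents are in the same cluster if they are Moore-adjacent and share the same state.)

2

t=1: a0@(0,0):A a1@(0,1):B a2@(0,3):B a3@(0,2):A a4@(4,2):B a5@(1,2):B a6@(3,2):B a7@(4,3):B a8@(4,1):B a9@(2,3):B
t=2: a0@(1,0):A a1@(1,1):B a2@(1,3):B a3@(2,0):A a4@(4,2):B a5@(1,2):B a6@(3,2):B a7@(2,1):B a8@(2,2):B a9@(2,3):B
t=3: a0@(0,0):A a1@(0,1):B a2@(0,2):B a3@(0,3):A a4@(4,2):B a5@(1,2):B a6@(3,2):B a7@(2,1):B a8@(2,2):B a9@(2,3):B
t=4: a0@(1,0):A a1@(0,1):B a2@(0,2):B a3@(1,1):A a4@(4,2):B a5@(1,2):B a6@(3,2):B a7@(2,1):B a8@(2,2):B a9@(2,3):B
t=5: a0@(0,0):A a1@(0,3):B a2@(0,2):B a3@(1,3):A a4@(4,2):B a5@(1,2):B a6@(3,2):B a7@(2,0):B a8@(2,2):B a9@(2,3):B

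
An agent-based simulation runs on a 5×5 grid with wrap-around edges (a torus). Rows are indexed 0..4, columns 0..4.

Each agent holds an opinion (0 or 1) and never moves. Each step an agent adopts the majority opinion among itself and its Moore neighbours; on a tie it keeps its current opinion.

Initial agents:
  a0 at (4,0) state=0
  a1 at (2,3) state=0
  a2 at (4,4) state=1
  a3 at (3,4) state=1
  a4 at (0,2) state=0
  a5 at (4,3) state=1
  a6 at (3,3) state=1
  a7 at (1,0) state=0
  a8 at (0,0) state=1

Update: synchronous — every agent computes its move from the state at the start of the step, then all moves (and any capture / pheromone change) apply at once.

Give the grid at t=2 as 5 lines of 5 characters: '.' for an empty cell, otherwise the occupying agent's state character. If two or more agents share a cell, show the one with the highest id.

1.0..
0....
...1.
...11
1..11

t=1: a0@(4,0):1 a1@(2,3):1 a2@(4,4):1 a3@(3,4):1 a4@(0,2):0 a5@(4,3):1 a6@(3,3):1 a7@(1,0):0 a8@(0,0):1
t=2: (unchanged — steady state)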